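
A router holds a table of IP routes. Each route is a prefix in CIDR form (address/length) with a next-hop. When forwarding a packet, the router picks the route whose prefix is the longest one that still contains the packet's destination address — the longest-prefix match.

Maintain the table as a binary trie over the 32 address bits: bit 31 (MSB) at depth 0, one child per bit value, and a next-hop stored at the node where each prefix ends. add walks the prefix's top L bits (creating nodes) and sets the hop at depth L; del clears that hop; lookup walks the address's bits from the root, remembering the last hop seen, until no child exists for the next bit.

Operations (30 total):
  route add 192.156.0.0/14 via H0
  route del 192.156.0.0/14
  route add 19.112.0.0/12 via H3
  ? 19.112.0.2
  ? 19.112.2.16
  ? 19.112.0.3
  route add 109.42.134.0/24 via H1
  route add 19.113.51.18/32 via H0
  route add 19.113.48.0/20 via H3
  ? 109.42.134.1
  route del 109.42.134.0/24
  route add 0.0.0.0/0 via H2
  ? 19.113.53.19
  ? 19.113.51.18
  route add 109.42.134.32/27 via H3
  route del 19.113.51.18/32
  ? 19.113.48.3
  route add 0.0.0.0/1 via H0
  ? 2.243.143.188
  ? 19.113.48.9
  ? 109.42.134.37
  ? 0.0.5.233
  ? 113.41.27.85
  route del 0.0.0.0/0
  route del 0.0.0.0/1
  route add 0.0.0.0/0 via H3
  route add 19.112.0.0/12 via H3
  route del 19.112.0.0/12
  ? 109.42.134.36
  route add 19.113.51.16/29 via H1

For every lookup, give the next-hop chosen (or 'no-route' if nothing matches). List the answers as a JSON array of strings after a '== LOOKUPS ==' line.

Apply in order:
  add 192.156.0.0/14 -> H0 at depth 14
  - 192.156.0.0/14 clear@14
  add 19.112.0.0/12 -> H3 at depth 12
  Q 19.112.0.2: descend 000100110111 ; hops seen [H3] ; pick H3
  Q 19.112.2.16: descend 000100110111 ; hops seen [H3] ; pick H3
  Q 19.112.0.3: descend 000100110111 ; hops seen [H3] ; pick H3
  add 109.42.134.0/24 -> H1 at depth 24
  add 19.113.51.18/32 -> H0 at depth 32
  add 19.113.48.0/20 -> H3 at depth 20
  Q 109.42.134.1: descend 011011010010101010000110 ; hops seen [H1] ; pick H1
  - 109.42.134.0/24 clear@24
  add 0.0.0.0/0 -> H2 at depth 0
  Q 19.113.53.19: descend 000100110111000100110 ; hops seen [H2,H3,H3] ; pick H3
  Q 19.113.51.18: descend 00010011011100010011001100010010 ; hops seen [H2,H3,H3,H0] ; pick H0
  add 109.42.134.32/27 -> H3 at depth 27
  - 19.113.51.18/32 clear@32
  Q 19.113.48.3: descend 0001001101110001001100 ; hops seen [H2,H3,H3] ; pick H3
  add 0.0.0.0/1 -> H0 at depth 1
  Q 2.243.143.188: descend 000 ; hops seen [H2,H0] ; pick H0
  Q 19.113.48.9: descend 0001001101110001001100 ; hops seen [H2,H0,H3,H3] ; pick H3
  Q 109.42.134.37: descend 011011010010101010000110001 ; hops seen [H2,H0,H3] ; pick H3
  Q 0.0.5.233: descend 000 ; hops seen [H2,H0] ; pick H0
  Q 113.41.27.85: descend 011 ; hops seen [H2,H0] ; pick H0
  - 0.0.0.0/0 clear@0
  - 0.0.0.0/1 clear@1
  add 0.0.0.0/0 -> H3 at depth 0
  add 19.112.0.0/12 -> H3 at depth 12
  - 19.112.0.0/12 clear@12
  Q 109.42.134.36: descend 011011010010101010000110001 ; hops seen [H3,H3] ; pick H3
  add 19.113.51.16/29 -> H1 at depth 29

== LOOKUPS ==
["H3","H3","H3","H1","H3","H0","H3","H0","H3","H3","H0","H0","H3"]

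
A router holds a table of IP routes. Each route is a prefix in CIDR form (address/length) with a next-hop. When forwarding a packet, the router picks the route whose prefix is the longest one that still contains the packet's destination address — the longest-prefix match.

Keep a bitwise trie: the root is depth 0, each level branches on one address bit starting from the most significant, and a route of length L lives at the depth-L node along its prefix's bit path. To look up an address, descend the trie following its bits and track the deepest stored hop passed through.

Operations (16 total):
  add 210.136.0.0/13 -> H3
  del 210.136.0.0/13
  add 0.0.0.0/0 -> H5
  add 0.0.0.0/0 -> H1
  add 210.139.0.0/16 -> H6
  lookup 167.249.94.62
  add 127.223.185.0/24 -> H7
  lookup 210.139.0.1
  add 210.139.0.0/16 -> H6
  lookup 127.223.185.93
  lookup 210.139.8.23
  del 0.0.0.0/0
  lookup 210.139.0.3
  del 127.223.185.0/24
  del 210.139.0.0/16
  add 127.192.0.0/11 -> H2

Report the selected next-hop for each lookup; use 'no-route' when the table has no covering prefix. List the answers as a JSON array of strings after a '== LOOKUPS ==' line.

Apply in order:
  add 210.136.0.0/13 -> H3 at depth 13
  del 210.136.0.0/13 (clear depth 13)
  add 0.0.0.0/0 -> H5 at depth 0
  add 0.0.0.0/0 -> H1 at depth 0
  add 210.139.0.0/16 -> H6 at depth 16
  Q 167.249.94.62: descend 1 ; hops seen [H1] ; pick H1
  add 127.223.185.0/24 -> H7 at depth 24
  Q 210.139.0.1: descend 1101001010001011 ; hops seen [H1,H6] ; pick H6
  add 210.139.0.0/16 -> H6 at depth 16
  Q 127.223.185.93: descend 011111111101111110111001 ; hops seen [H1,H7] ; pick H7
  Q 210.139.8.23: descend 1101001010001011 ; hops seen [H1,H6] ; pick H6
  del 0.0.0.0/0 (clear depth 0)
  Q 210.139.0.3: descend 1101001010001011 ; hops seen [H6] ; pick H6
  del 127.223.185.0/24 (clear depth 24)
  del 210.139.0.0/16 (clear depth 16)
  add 127.192.0.0/11 -> H2 at depth 11

== LOOKUPS ==
["H1","H6","H7","H6","H6"]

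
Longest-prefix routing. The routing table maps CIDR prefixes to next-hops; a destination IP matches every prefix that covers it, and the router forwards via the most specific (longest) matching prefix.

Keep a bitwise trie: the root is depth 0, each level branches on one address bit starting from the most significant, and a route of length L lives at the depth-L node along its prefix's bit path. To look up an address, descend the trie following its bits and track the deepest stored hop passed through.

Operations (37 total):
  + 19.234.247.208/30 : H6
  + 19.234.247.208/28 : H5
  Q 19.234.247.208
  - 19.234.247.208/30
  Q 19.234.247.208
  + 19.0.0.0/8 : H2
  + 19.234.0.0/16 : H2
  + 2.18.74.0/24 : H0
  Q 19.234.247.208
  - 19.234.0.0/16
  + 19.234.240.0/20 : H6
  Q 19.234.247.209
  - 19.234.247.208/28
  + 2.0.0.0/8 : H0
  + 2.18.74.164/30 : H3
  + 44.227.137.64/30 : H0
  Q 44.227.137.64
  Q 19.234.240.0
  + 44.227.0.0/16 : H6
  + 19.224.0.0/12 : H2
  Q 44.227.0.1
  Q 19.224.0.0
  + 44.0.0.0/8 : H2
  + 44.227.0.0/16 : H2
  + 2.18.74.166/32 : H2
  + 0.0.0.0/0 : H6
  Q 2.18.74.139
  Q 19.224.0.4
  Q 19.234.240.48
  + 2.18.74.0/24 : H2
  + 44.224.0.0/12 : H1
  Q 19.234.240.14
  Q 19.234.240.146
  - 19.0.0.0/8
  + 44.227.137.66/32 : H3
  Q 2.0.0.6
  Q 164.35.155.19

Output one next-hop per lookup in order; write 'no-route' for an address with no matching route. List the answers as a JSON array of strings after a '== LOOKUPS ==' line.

Trace:
  add 19.234.247.208/30 -> H6 at depth 30
  add 19.234.247.208/28 -> H5 at depth 28
  lookup 19.234.247.208: bits 000100111110101011110111110100 walk d0:-→d1:-→d2:-→d3:-→d4:-→d5:-→d6:-→d7:-→d8:-→d9:-→d10:-→d11:-→d12:-→d13:-→d14:-→d15:-→d16:-→d17:-→d18:-→d19:-→d20:-→d21:-→d22:-→d23:-→d24:-→d25:-→d26:-→d27:-→d28:H5→d29:-→d30:H6 -> H6
  del 19.234.247.208/30 (clear depth 30)
  lookup 19.234.247.208: bits 000100111110101011110111110100 walk d0:-→d1:-→d2:-→d3:-→d4:-→d5:-→d6:-→d7:-→d8:-→d9:-→d10:-→d11:-→d12:-→d13:-→d14:-→d15:-→d16:-→d17:-→d18:-→d19:-→d20:-→d21:-→d22:-→d23:-→d24:-→d25:-→d26:-→d27:-→d28:H5→d29:-→d30:- -> H5
  add 19.0.0.0/8 -> H2 at depth 8
  add 19.234.0.0/16 -> H2 at depth 16
  add 2.18.74.0/24 -> H0 at depth 24
  lookup 19.234.247.208: bits 000100111110101011110111110100 walk d0:-→d1:-→d2:-→d3:-→d4:-→d5:-→d6:-→d7:-→d8:H2→d9:-→d10:-→d11:-→d12:-→d13:-→d14:-→d15:-→d16:H2→d17:-→d18:-→d19:-→d20:-→d21:-→d22:-→d23:-→d24:-→d25:-→d26:-→d27:-→d28:H5→d29:-→d30:- -> H5
  del 19.234.0.0/16 (clear depth 16)
  add 19.234.240.0/20 -> H6 at depth 20
  lookup 19.234.247.209: bits 000100111110101011110111110100 walk d0:-→d1:-→d2:-→d3:-→d4:-→d5:-→d6:-→d7:-→d8:H2→d9:-→d10:-→d11:-→d12:-→d13:-→d14:-→d15:-→d16:-→d17:-→d18:-→d19:-→d20:H6→d21:-→d22:-→d23:-→d24:-→d25:-→d26:-→d27:-→d28:H5→d29:-→d30:- -> H5
  del 19.234.247.208/28 (clear depth 28)
  add 2.0.0.0/8 -> H0 at depth 8
  add 2.18.74.164/30 -> H3 at depth 30
  add 44.227.137.64/30 -> H0 at depth 30
  lookup 44.227.137.64: bits 001011001110001110001001010000 walk d0:-→d1:-→d2:-→d3:-→d4:-→d5:-→d6:-→d7:-→d8:-→d9:-→d10:-→d11:-→d12:-→d13:-→d14:-→d15:-→d16:-→d17:-→d18:-→d19:-→d20:-→d21:-→d22:-→d23:-→d24:-→d25:-→d26:-→d27:-→d28:-→d29:-→d30:H0 -> H0
  lookup 19.234.240.0: bits 000100111110101011110 walk d0:-→d1:-→d2:-→d3:-→d4:-→d5:-→d6:-→d7:-→d8:H2→d9:-→d10:-→d11:-→d12:-→d13:-→d14:-→d15:-→d16:-→d17:-→d18:-→d19:-→d20:H6→d21:- -> H6
  add 44.227.0.0/16 -> H6 at depth 16
  add 19.224.0.0/12 -> H2 at depth 12
  lookup 44.227.0.1: bits 0010110011100011 walk d0:-→d1:-→d2:-→d3:-→d4:-→d5:-→d6:-→d7:-→d8:-→d9:-→d10:-→d11:-→d12:-→d13:-→d14:-→d15:-→d16:H6 -> H6
  lookup 19.224.0.0: bits 000100111110 walk d0:-→d1:-→d2:-→d3:-→d4:-→d5:-→d6:-→d7:-→d8:H2→d9:-→d10:-→d11:-→d12:H2 -> H2
  add 44.0.0.0/8 -> H2 at depth 8
  add 44.227.0.0/16 -> H2 at depth 16
  add 2.18.74.166/32 -> H2 at depth 32
  add 0.0.0.0/0 -> H6 at depth 0
  lookup 2.18.74.139: bits 00000010000100100100101010 walk d0:H6→d1:-→d2:-→d3:-→d4:-→d5:-→d6:-→d7:-→d8:H0→d9:-→d10:-→d11:-→d12:-→d13:-→d14:-→d15:-→d16:-→d17:-→d18:-→d19:-→d20:-→d21:-→d22:-→d23:-→d24:H0→d25:-→d26:- -> H0
  lookup 19.224.0.4: bits 000100111110 walk d0:H6→d1:-→d2:-→d3:-→d4:-→d5:-→d6:-→d7:-→d8:H2→d9:-→d10:-→d11:-→d12:H2 -> H2
  lookup 19.234.240.48: bits 000100111110101011110 walk d0:H6→d1:-→d2:-→d3:-→d4:-→d5:-→d6:-→d7:-→d8:H2→d9:-→d10:-→d11:-→d12:H2→d13:-→d14:-→d15:-→d16:-→d17:-→d18:-→d19:-→d20:H6→d21:- -> H6
  add 2.18.74.0/24 -> H2 at depth 24
  add 44.224.0.0/12 -> H1 at depth 12
  lookup 19.234.240.14: bits 000100111110101011110 walk d0:H6→d1:-→d2:-→d3:-→d4:-→d5:-→d6:-→d7:-→d8:H2→d9:-→d10:-→d11:-→d12:H2→d13:-→d14:-→d15:-→d16:-→d17:-→d18:-→d19:-→d20:H6→d21:- -> H6
  lookup 19.234.240.146: bits 000100111110101011110 walk d0:H6→d1:-→d2:-→d3:-→d4:-→d5:-→d6:-→d7:-→d8:H2→d9:-→d10:-→d11:-→d12:H2→d13:-→d14:-→d15:-→d16:-→d17:-→d18:-→d19:-→d20:H6→d21:- -> H6
  del 19.0.0.0/8 (clear depth 8)
  add 44.227.137.66/32 -> H3 at depth 32
  lookup 2.0.0.6: bits 00000010000 walk d0:H6→d1:-→d2:-→d3:-→d4:-→d5:-→d6:-→d7:-→d8:H0→d9:-→d10:-→d11:- -> H0
  lookup 164.35.155.19: bits ε walk d0:H6 -> H6

== LOOKUPS ==
["H6","H5","H5","H5","H0","H6","H6","H2","H0","H2","H6","H6","H6","H0","H6"]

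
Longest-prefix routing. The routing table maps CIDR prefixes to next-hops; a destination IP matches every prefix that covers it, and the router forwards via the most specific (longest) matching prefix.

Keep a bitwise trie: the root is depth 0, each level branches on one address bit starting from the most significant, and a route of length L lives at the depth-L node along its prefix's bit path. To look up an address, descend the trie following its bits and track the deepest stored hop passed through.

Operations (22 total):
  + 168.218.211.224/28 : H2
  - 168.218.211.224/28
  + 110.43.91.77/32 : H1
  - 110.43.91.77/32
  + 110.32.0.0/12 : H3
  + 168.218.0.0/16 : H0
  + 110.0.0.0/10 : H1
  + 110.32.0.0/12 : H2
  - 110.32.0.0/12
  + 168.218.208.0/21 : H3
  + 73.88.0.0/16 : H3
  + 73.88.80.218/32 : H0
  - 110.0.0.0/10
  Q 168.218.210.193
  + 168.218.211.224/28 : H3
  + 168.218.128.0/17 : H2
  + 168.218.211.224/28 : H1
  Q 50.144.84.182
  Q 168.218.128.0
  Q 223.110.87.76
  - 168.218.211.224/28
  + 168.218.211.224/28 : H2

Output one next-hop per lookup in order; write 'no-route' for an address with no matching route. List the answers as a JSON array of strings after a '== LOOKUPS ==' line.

Trace:
  add 168.218.211.224/28 -> H2 at depth 28
  del 168.218.211.224/28 (clear depth 28)
  add 110.43.91.77/32 -> H1 at depth 32
  del 110.43.91.77/32 (clear depth 32)
  add 110.32.0.0/12 -> H3 at depth 12
  add 168.218.0.0/16 -> H0 at depth 16
  add 110.0.0.0/10 -> H1 at depth 10
  add 110.32.0.0/12 -> H2 at depth 12
  del 110.32.0.0/12 (clear depth 12)
  add 168.218.208.0/21 -> H3 at depth 21
  add 73.88.0.0/16 -> H3 at depth 16
  add 73.88.80.218/32 -> H0 at depth 32
  del 110.0.0.0/10 (clear depth 10)
  Q 168.218.210.193: descend 10101000110110101101001 ; hops seen [H0,H3] ; pick H3
  add 168.218.211.224/28 -> H3 at depth 28
  add 168.218.128.0/17 -> H2 at depth 17
  add 168.218.211.224/28 -> H1 at depth 28
  Q 50.144.84.182: descend 0 ; hops seen [∅] ; pick no-route
  Q 168.218.128.0: descend 10101000110110101 ; hops seen [H0,H2] ; pick H2
  Q 223.110.87.76: descend 1 ; hops seen [∅] ; pick no-route
  del 168.218.211.224/28 (clear depth 28)
  add 168.218.211.224/28 -> H2 at depth 28

== LOOKUPS ==
["H3","no-route","H2","no-route"]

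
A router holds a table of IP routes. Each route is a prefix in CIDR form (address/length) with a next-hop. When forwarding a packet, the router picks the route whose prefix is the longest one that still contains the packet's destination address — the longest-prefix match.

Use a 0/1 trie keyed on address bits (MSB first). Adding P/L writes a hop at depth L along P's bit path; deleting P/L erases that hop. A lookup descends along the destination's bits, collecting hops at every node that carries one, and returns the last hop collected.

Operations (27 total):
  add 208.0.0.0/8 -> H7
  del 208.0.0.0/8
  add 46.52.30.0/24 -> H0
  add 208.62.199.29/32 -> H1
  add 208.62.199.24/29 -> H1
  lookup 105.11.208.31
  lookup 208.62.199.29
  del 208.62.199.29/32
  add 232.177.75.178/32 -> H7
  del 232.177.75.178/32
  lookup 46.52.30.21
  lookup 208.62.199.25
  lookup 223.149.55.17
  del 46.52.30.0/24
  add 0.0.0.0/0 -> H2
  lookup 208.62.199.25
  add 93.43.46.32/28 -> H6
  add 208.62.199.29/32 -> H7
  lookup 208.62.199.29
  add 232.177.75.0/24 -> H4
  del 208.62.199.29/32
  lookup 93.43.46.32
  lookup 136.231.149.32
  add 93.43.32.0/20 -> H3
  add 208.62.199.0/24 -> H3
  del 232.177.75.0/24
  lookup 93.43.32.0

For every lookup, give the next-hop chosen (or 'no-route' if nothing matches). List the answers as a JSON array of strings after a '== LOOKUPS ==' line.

Trace:
  add 208.0.0.0/8 -> H7 at depth 8
  - 208.0.0.0/8 clear@8
  add 46.52.30.0/24 -> H0 at depth 24
  add 208.62.199.29/32 -> H1 at depth 32
  add 208.62.199.24/29 -> H1 at depth 29
  lookup 105.11.208.31: bits 0 walk d0:-→d1:- -> no-route
  lookup 208.62.199.29: bits 11010000001111101100011100011101 walk d0:-→d1:-→d2:-→d3:-→d4:-→d5:-→d6:-→d7:-→d8:-→d9:-→d10:-→d11:-→d12:-→d13:-→d14:-→d15:-→d16:-→d17:-→d18:-→d19:-→d20:-→d21:-→d22:-→d23:-→d24:-→d25:-→d26:-→d27:-→d28:-→d29:H1→d30:-→d31:-→d32:H1 -> H1
  - 208.62.199.29/32 clear@32
  add 232.177.75.178/32 -> H7 at depth 32
  - 232.177.75.178/32 clear@32
  lookup 46.52.30.21: bits 001011100011010000011110 walk d0:-→d1:-→d2:-→d3:-→d4:-→d5:-→d6:-→d7:-→d8:-→d9:-→d10:-→d11:-→d12:-→d13:-→d14:-→d15:-→d16:-→d17:-→d18:-→d19:-→d20:-→d21:-→d22:-→d23:-→d24:H0 -> H0
  lookup 208.62.199.25: bits 11010000001111101100011100011 walk d0:-→d1:-→d2:-→d3:-→d4:-→d5:-→d6:-→d7:-→d8:-→d9:-→d10:-→d11:-→d12:-→d13:-→d14:-→d15:-→d16:-→d17:-→d18:-→d19:-→d20:-→d21:-→d22:-→d23:-→d24:-→d25:-→d26:-→d27:-→d28:-→d29:H1 -> H1
  lookup 223.149.55.17: bits 1101 walk d0:-→d1:-→d2:-→d3:-→d4:- -> no-route
  - 46.52.30.0/24 clear@24
  add 0.0.0.0/0 -> H2 at depth 0
  lookup 208.62.199.25: bits 11010000001111101100011100011 walk d0:H2→d1:-→d2:-→d3:-→d4:-→d5:-→d6:-→d7:-→d8:-→d9:-→d10:-→d11:-→d12:-→d13:-→d14:-→d15:-→d16:-→d17:-→d18:-→d19:-→d20:-→d21:-→d22:-→d23:-→d24:-→d25:-→d26:-→d27:-→d28:-→d29:H1 -> H1
  add 93.43.46.32/28 -> H6 at depth 28
  add 208.62.199.29/32 -> H7 at depth 32
  lookup 208.62.199.29: bits 11010000001111101100011100011101 walk d0:H2→d1:-→d2:-→d3:-→d4:-→d5:-→d6:-→d7:-→d8:-→d9:-→d10:-→d11:-→d12:-→d13:-→d14:-→d15:-→d16:-→d17:-→d18:-→d19:-→d20:-→d21:-→d22:-→d23:-→d24:-→d25:-→d26:-→d27:-→d28:-→d29:H1→d30:-→d31:-→d32:H7 -> H7
  add 232.177.75.0/24 -> H4 at depth 24
  - 208.62.199.29/32 clear@32
  lookup 93.43.46.32: bits 0101110100101011001011100010 walk d0:H2→d1:-→d2:-→d3:-→d4:-→d5:-→d6:-→d7:-→d8:-→d9:-→d10:-→d11:-→d12:-→d13:-→d14:-→d15:-→d16:-→d17:-→d18:-→d19:-→d20:-→d21:-→d22:-→d23:-→d24:-→d25:-→d26:-→d27:-→d28:H6 -> H6
  lookup 136.231.149.32: bits 1 walk d0:H2→d1:- -> H2
  add 93.43.32.0/20 -> H3 at depth 20
  add 208.62.199.0/24 -> H3 at depth 24
  - 232.177.75.0/24 clear@24
  lookup 93.43.32.0: bits 01011101001010110010 walk d0:H2→d1:-→d2:-→d3:-→d4:-→d5:-→d6:-→d7:-→d8:-→d9:-→d10:-→d11:-→d12:-→d13:-→d14:-→d15:-→d16:-→d17:-→d18:-→d19:-→d20:H3 -> H3

== LOOKUPS ==
["no-route","H1","H0","H1","no-route","H1","H7","H6","H2","H3"]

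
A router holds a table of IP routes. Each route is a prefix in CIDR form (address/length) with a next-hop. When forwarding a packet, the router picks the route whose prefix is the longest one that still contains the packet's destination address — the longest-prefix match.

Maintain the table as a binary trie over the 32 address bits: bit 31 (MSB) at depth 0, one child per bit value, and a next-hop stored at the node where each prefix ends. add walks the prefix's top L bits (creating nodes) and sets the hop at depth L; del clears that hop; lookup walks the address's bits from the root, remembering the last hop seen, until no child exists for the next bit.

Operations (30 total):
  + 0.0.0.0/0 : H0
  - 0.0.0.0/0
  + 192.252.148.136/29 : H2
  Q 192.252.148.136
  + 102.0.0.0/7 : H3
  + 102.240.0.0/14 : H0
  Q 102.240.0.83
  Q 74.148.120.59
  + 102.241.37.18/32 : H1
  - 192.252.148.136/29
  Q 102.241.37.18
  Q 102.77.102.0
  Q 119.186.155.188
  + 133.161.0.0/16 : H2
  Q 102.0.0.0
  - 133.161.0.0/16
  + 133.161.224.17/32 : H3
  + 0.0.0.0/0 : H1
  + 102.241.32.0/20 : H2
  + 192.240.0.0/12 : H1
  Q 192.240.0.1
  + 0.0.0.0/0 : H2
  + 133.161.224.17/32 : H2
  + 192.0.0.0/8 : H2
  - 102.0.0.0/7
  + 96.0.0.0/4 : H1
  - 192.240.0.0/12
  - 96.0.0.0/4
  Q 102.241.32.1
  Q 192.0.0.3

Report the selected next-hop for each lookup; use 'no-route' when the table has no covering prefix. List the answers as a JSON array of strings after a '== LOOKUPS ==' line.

Apply in order:
  + 0.0.0.0/0 (H0) depth=0
  del 0.0.0.0/0 (clear depth 0)
  + 192.252.148.136/29 (H2) depth=29
  lookup 192.252.148.136: bits 11000000111111001001010010001 walk d0:-→d1:-→d2:-→d3:-→d4:-→d5:-→d6:-→d7:-→d8:-→d9:-→d10:-→d11:-→d12:-→d13:-→d14:-→d15:-→d16:-→d17:-→d18:-→d19:-→d20:-→d21:-→d22:-→d23:-→d24:-→d25:-→d26:-→d27:-→d28:-→d29:H2 -> H2
  + 102.0.0.0/7 (H3) depth=7
  + 102.240.0.0/14 (H0) depth=14
  lookup 102.240.0.83: bits 01100110111100 walk d0:-→d1:-→d2:-→d3:-→d4:-→d5:-→d6:-→d7:H3→d8:-→d9:-→d10:-→d11:-→d12:-→d13:-→d14:H0 -> H0
  lookup 74.148.120.59: bits 01 walk d0:-→d1:-→d2:- -> no-route
  + 102.241.37.18/32 (H1) depth=32
  del 192.252.148.136/29 (clear depth 29)
  lookup 102.241.37.18: bits 01100110111100010010010100010010 walk d0:-→d1:-→d2:-→d3:-→d4:-→d5:-→d6:-→d7:H3→d8:-→d9:-→d10:-→d11:-→d12:-→d13:-→d14:H0→d15:-→d16:-→d17:-→d18:-→d19:-→d20:-→d21:-→d22:-→d23:-→d24:-→d25:-→d26:-→d27:-→d28:-→d29:-→d30:-→d31:-→d32:H1 -> H1
  lookup 102.77.102.0: bits 01100110 walk d0:-→d1:-→d2:-→d3:-→d4:-→d5:-→d6:-→d7:H3→d8:- -> H3
  lookup 119.186.155.188: bits 011 walk d0:-→d1:-→d2:-→d3:- -> no-route
  + 133.161.0.0/16 (H2) depth=16
  lookup 102.0.0.0: bits 01100110 walk d0:-→d1:-→d2:-→d3:-→d4:-→d5:-→d6:-→d7:H3→d8:- -> H3
  del 133.161.0.0/16 (clear depth 16)
  + 133.161.224.17/32 (H3) depth=32
  + 0.0.0.0/0 (H1) depth=0
  + 102.241.32.0/20 (H2) depth=20
  + 192.240.0.0/12 (H1) depth=12
  lookup 192.240.0.1: bits 110000001111 walk d0:H1→d1:-→d2:-→d3:-→d4:-→d5:-→d6:-→d7:-→d8:-→d9:-→d10:-→d11:-→d12:H1 -> H1
  + 0.0.0.0/0 (H2) depth=0
  + 133.161.224.17/32 (H2) depth=32
  + 192.0.0.0/8 (H2) depth=8
  del 102.0.0.0/7 (clear depth 7)
  + 96.0.0.0/4 (H1) depth=4
  del 192.240.0.0/12 (clear depth 12)
  del 96.0.0.0/4 (clear depth 4)
  lookup 102.241.32.1: bits 011001101111000100100 walk d0:H2→d1:-→d2:-→d3:-→d4:-→d5:-→d6:-→d7:-→d8:-→d9:-→d10:-→d11:-→d12:-→d13:-→d14:H0→d15:-→d16:-→d17:-→d18:-→d19:-→d20:H2→d21:- -> H2
  lookup 192.0.0.3: bits 11000000 walk d0:H2→d1:-→d2:-→d3:-→d4:-→d5:-→d6:-→d7:-→d8:H2 -> H2

== LOOKUPS ==
["H2","H0","no-route","H1","H3","no-route","H3","H1","H2","H2"]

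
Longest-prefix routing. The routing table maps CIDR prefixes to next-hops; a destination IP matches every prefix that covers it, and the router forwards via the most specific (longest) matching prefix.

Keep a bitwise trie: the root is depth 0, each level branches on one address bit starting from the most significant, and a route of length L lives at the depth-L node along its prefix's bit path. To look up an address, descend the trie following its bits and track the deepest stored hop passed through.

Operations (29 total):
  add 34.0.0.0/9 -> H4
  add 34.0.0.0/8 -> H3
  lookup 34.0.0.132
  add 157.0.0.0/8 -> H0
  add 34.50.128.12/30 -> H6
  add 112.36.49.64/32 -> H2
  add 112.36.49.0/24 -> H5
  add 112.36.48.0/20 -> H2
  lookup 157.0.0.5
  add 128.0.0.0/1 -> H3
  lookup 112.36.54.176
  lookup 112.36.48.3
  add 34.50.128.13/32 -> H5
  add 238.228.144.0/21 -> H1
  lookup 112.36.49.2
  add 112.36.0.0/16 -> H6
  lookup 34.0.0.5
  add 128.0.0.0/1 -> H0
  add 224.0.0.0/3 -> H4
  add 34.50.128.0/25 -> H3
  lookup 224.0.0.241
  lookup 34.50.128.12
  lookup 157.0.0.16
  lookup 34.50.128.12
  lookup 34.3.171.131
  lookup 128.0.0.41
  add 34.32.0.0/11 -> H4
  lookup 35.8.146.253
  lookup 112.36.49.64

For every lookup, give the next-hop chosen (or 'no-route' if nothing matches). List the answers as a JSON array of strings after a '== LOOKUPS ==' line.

Trace:
  + 34.0.0.0/9 (H4) depth=9
  + 34.0.0.0/8 (H3) depth=8
  Q 34.0.0.132: descend 001000100 ; hops seen [H3,H4] ; pick H4
  + 157.0.0.0/8 (H0) depth=8
  + 34.50.128.12/30 (H6) depth=30
  + 112.36.49.64/32 (H2) depth=32
  + 112.36.49.0/24 (H5) depth=24
  + 112.36.48.0/20 (H2) depth=20
  Q 157.0.0.5: descend 10011101 ; hops seen [H0] ; pick H0
  + 128.0.0.0/1 (H3) depth=1
  Q 112.36.54.176: descend 011100000010010000110 ; hops seen [H2] ; pick H2
  Q 112.36.48.3: descend 01110000001001000011000 ; hops seen [H2] ; pick H2
  + 34.50.128.13/32 (H5) depth=32
  + 238.228.144.0/21 (H1) depth=21
  Q 112.36.49.2: descend 0111000000100100001100010 ; hops seen [H2,H5] ; pick H5
  + 112.36.0.0/16 (H6) depth=16
  Q 34.0.0.5: descend 0010001000 ; hops seen [H3,H4] ; pick H4
  + 128.0.0.0/1 (H0) depth=1
  + 224.0.0.0/3 (H4) depth=3
  + 34.50.128.0/25 (H3) depth=25
  Q 224.0.0.241: descend 1110 ; hops seen [H0,H4] ; pick H4
  Q 34.50.128.12: descend 0010001000110010100000000000110 ; hops seen [H3,H4,H3,H6] ; pick H6
  Q 157.0.0.16: descend 10011101 ; hops seen [H0,H0] ; pick H0
  Q 34.50.128.12: descend 0010001000110010100000000000110 ; hops seen [H3,H4,H3,H6] ; pick H6
  Q 34.3.171.131: descend 0010001000 ; hops seen [H3,H4] ; pick H4
  Q 128.0.0.41: descend 100 ; hops seen [H0] ; pick H0
  + 34.32.0.0/11 (H4) depth=11
  Q 35.8.146.253: descend 0010001 ; hops seen [∅] ; pick no-route
  Q 112.36.49.64: descend 01110000001001000011000101000000 ; hops seen [H6,H2,H5,H2] ; pick H2

== LOOKUPS ==
["H4","H0","H2","H2","H5","H4","H4","H6","H0","H6","H4","H0","no-route","H2"]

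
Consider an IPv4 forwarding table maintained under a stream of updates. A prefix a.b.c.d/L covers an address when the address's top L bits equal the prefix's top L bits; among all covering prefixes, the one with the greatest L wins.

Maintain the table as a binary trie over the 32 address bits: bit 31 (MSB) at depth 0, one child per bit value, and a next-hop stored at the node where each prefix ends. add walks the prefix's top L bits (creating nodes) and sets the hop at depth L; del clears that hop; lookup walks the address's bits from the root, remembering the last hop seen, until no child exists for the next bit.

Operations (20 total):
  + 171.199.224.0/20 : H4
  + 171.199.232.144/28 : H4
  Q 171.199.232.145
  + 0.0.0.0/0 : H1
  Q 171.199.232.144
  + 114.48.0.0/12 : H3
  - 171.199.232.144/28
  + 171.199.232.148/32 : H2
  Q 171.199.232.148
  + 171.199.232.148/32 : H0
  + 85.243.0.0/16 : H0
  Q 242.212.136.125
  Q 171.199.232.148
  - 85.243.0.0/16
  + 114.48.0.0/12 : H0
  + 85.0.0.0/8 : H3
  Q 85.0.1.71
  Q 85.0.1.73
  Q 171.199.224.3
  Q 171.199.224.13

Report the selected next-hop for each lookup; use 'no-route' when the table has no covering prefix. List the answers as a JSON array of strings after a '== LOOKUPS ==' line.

Trace:
  add 171.199.224.0/20 -> H4 at depth 20
  add 171.199.232.144/28 -> H4 at depth 28
  lookup 171.199.232.145: bits 1010101111000111111010001001 walk d0:-→d1:-→d2:-→d3:-→d4:-→d5:-→d6:-→d7:-→d8:-→d9:-→d10:-→d11:-→d12:-→d13:-→d14:-→d15:-→d16:-→d17:-→d18:-→d19:-→d20:H4→d21:-→d22:-→d23:-→d24:-→d25:-→d26:-→d27:-→d28:H4 -> H4
  add 0.0.0.0/0 -> H1 at depth 0
  lookup 171.199.232.144: bits 1010101111000111111010001001 walk d0:H1→d1:-→d2:-→d3:-→d4:-→d5:-→d6:-→d7:-→d8:-→d9:-→d10:-→d11:-→d12:-→d13:-→d14:-→d15:-→d16:-→d17:-→d18:-→d19:-→d20:H4→d21:-→d22:-→d23:-→d24:-→d25:-→d26:-→d27:-→d28:H4 -> H4
  add 114.48.0.0/12 -> H3 at depth 12
  - 171.199.232.144/28 clear@28
  add 171.199.232.148/32 -> H2 at depth 32
  lookup 171.199.232.148: bits 10101011110001111110100010010100 walk d0:H1→d1:-→d2:-→d3:-→d4:-→d5:-→d6:-→d7:-→d8:-→d9:-→d10:-→d11:-→d12:-→d13:-→d14:-→d15:-→d16:-→d17:-→d18:-→d19:-→d20:H4→d21:-→d22:-→d23:-→d24:-→d25:-→d26:-→d27:-→d28:-→d29:-→d30:-→d31:-→d32:H2 -> H2
  add 171.199.232.148/32 -> H0 at depth 32
  add 85.243.0.0/16 -> H0 at depth 16
  lookup 242.212.136.125: bits 1 walk d0:H1→d1:- -> H1
  lookup 171.199.232.148: bits 10101011110001111110100010010100 walk d0:H1→d1:-→d2:-→d3:-→d4:-→d5:-→d6:-→d7:-→d8:-→d9:-→d10:-→d11:-→d12:-→d13:-→d14:-→d15:-→d16:-→d17:-→d18:-→d19:-→d20:H4→d21:-→d22:-→d23:-→d24:-→d25:-→d26:-→d27:-→d28:-→d29:-→d30:-→d31:-→d32:H0 -> H0
  - 85.243.0.0/16 clear@16
  add 114.48.0.0/12 -> H0 at depth 12
  add 85.0.0.0/8 -> H3 at depth 8
  lookup 85.0.1.71: bits 01010101 walk d0:H1→d1:-→d2:-→d3:-→d4:-→d5:-→d6:-→d7:-→d8:H3 -> H3
  lookup 85.0.1.73: bits 01010101 walk d0:H1→d1:-→d2:-→d3:-→d4:-→d5:-→d6:-→d7:-→d8:H3 -> H3
  lookup 171.199.224.3: bits 10101011110001111110 walk d0:H1→d1:-→d2:-→d3:-→d4:-→d5:-→d6:-→d7:-→d8:-→d9:-→d10:-→d11:-→d12:-→d13:-→d14:-→d15:-→d16:-→d17:-→d18:-→d19:-→d20:H4 -> H4
  lookup 171.199.224.13: bits 10101011110001111110 walk d0:H1→d1:-→d2:-→d3:-→d4:-→d5:-→d6:-→d7:-→d8:-→d9:-→d10:-→d11:-→d12:-→d13:-→d14:-→d15:-→d16:-→d17:-→d18:-→d19:-→d20:H4 -> H4

== LOOKUPS ==
["H4","H4","H2","H1","H0","H3","H3","H4","H4"]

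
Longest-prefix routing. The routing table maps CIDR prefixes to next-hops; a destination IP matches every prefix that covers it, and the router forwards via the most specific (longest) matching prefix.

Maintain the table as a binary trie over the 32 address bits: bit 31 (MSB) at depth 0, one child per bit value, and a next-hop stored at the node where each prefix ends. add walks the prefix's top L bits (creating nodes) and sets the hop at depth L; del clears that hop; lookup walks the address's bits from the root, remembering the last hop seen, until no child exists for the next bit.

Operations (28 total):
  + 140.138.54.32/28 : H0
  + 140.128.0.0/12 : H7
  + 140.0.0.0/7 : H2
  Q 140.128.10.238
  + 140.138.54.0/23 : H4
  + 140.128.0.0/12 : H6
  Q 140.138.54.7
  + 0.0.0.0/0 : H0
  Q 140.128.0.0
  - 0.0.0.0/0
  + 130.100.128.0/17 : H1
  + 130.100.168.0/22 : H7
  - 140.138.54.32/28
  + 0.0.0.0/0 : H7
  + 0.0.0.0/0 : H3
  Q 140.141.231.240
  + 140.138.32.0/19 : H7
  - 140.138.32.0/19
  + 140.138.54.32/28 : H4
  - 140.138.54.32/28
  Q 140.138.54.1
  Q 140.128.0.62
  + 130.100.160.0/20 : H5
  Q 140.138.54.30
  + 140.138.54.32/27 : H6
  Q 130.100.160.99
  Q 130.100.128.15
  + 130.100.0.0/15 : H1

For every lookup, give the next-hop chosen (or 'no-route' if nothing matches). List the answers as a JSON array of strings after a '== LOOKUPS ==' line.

Apply in order:
  add 140.138.54.32/28 -> H0 at depth 28
  add 140.128.0.0/12 -> H7 at depth 12
  add 140.0.0.0/7 -> H2 at depth 7
  lookup 140.128.10.238: bits 100011001000 walk d0:-→d1:-→d2:-→d3:-→d4:-→d5:-→d6:-→d7:H2→d8:-→d9:-→d10:-→d11:-→d12:H7 -> H7
  add 140.138.54.0/23 -> H4 at depth 23
  add 140.128.0.0/12 -> H6 at depth 12
  lookup 140.138.54.7: bits 10001100100010100011011000 walk d0:-→d1:-→d2:-→d3:-→d4:-→d5:-→d6:-→d7:H2→d8:-→d9:-→d10:-→d11:-→d12:H6→d13:-→d14:-→d15:-→d16:-→d17:-→d18:-→d19:-→d20:-→d21:-→d22:-→d23:H4→d24:-→d25:-→d26:- -> H4
  add 0.0.0.0/0 -> H0 at depth 0
  lookup 140.128.0.0: bits 100011001000 walk d0:H0→d1:-→d2:-→d3:-→d4:-→d5:-→d6:-→d7:H2→d8:-→d9:-→d10:-→d11:-→d12:H6 -> H6
  del 0.0.0.0/0 (clear depth 0)
  add 130.100.128.0/17 -> H1 at depth 17
  add 130.100.168.0/22 -> H7 at depth 22
  del 140.138.54.32/28 (clear depth 28)
  add 0.0.0.0/0 -> H7 at depth 0
  add 0.0.0.0/0 -> H3 at depth 0
  lookup 140.141.231.240: bits 1000110010001 walk d0:H3→d1:-→d2:-→d3:-→d4:-→d5:-→d6:-→d7:H2→d8:-→d9:-→d10:-→d11:-→d12:H6→d13:- -> H6
  add 140.138.32.0/19 -> H7 at depth 19
  del 140.138.32.0/19 (clear depth 19)
  add 140.138.54.32/28 -> H4 at depth 28
  del 140.138.54.32/28 (clear depth 28)
  lookup 140.138.54.1: bits 10001100100010100011011000 walk d0:H3→d1:-→d2:-→d3:-→d4:-→d5:-→d6:-→d7:H2→d8:-→d9:-→d10:-→d11:-→d12:H6→d13:-→d14:-→d15:-→d16:-→d17:-→d18:-→d19:-→d20:-→d21:-→d22:-→d23:H4→d24:-→d25:-→d26:- -> H4
  lookup 140.128.0.62: bits 100011001000 walk d0:H3→d1:-→d2:-→d3:-→d4:-→d5:-→d6:-→d7:H2→d8:-→d9:-→d10:-→d11:-→d12:H6 -> H6
  add 130.100.160.0/20 -> H5 at depth 20
  lookup 140.138.54.30: bits 10001100100010100011011000 walk d0:H3→d1:-→d2:-→d3:-→d4:-→d5:-→d6:-→d7:H2→d8:-→d9:-→d10:-→d11:-→d12:H6→d13:-→d14:-→d15:-→d16:-→d17:-→d18:-→d19:-→d20:-→d21:-→d22:-→d23:H4→d24:-→d25:-→d26:- -> H4
  add 140.138.54.32/27 -> H6 at depth 27
  lookup 130.100.160.99: bits 10000010011001001010 walk d0:H3→d1:-→d2:-→d3:-→d4:-→d5:-→d6:-→d7:-→d8:-→d9:-→d10:-→d11:-→d12:-→d13:-→d14:-→d15:-→d16:-→d17:H1→d18:-→d19:-→d20:H5 -> H5
  lookup 130.100.128.15: bits 100000100110010010 walk d0:H3→d1:-→d2:-→d3:-→d4:-→d5:-→d6:-→d7:-→d8:-→d9:-→d10:-→d11:-→d12:-→d13:-→d14:-→d15:-→d16:-→d17:H1→d18:- -> H1
  add 130.100.0.0/15 -> H1 at depth 15

== LOOKUPS ==
["H7","H4","H6","H6","H4","H6","H4","H5","H1"]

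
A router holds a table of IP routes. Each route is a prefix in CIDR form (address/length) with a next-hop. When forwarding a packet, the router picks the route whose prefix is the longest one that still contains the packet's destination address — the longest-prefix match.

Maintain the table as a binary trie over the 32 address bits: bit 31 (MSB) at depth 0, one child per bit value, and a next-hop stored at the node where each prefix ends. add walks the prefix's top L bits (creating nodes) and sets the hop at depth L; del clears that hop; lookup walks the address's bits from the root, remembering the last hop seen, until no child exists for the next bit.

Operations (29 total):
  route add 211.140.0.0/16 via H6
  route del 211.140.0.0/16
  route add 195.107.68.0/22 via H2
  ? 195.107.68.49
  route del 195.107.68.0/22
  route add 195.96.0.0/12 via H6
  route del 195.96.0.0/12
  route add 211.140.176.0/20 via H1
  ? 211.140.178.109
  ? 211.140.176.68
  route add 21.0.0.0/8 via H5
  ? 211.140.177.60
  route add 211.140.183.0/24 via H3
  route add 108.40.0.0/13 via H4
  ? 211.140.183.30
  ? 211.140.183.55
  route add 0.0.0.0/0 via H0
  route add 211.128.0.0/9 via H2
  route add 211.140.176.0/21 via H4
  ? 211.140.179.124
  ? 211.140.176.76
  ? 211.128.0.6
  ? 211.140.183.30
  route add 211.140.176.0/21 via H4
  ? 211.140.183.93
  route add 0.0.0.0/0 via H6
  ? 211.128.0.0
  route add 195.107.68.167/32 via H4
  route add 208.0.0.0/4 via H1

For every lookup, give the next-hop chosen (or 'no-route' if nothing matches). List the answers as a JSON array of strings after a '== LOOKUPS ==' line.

Process each operation:
  add 211.140.0.0/16 -> H6 at depth 16
  - 211.140.0.0/16 clear@16
  add 195.107.68.0/22 -> H2 at depth 22
  lookup 195.107.68.49: bits 1100001101101011010001 walk d0:-→d1:-→d2:-→d3:-→d4:-→d5:-→d6:-→d7:-→d8:-→d9:-→d10:-→d11:-→d12:-→d13:-→d14:-→d15:-→d16:-→d17:-→d18:-→d19:-→d20:-→d21:-→d22:H2 -> H2
  - 195.107.68.0/22 clear@22
  add 195.96.0.0/12 -> H6 at depth 12
  - 195.96.0.0/12 clear@12
  add 211.140.176.0/20 -> H1 at depth 20
  lookup 211.140.178.109: bits 11010011100011001011 walk d0:-→d1:-→d2:-→d3:-→d4:-→d5:-→d6:-→d7:-→d8:-→d9:-→d10:-→d11:-→d12:-→d13:-→d14:-→d15:-→d16:-→d17:-→d18:-→d19:-→d20:H1 -> H1
  lookup 211.140.176.68: bits 11010011100011001011 walk d0:-→d1:-→d2:-→d3:-→d4:-→d5:-→d6:-→d7:-→d8:-→d9:-→d10:-→d11:-→d12:-→d13:-→d14:-→d15:-→d16:-→d17:-→d18:-→d19:-→d20:H1 -> H1
  add 21.0.0.0/8 -> H5 at depth 8
  lookup 211.140.177.60: bits 11010011100011001011 walk d0:-→d1:-→d2:-→d3:-→d4:-→d5:-→d6:-→d7:-→d8:-→d9:-→d10:-→d11:-→d12:-→d13:-→d14:-→d15:-→d16:-→d17:-→d18:-→d19:-→d20:H1 -> H1
  add 211.140.183.0/24 -> H3 at depth 24
  add 108.40.0.0/13 -> H4 at depth 13
  lookup 211.140.183.30: bits 110100111000110010110111 walk d0:-→d1:-→d2:-→d3:-→d4:-→d5:-→d6:-→d7:-→d8:-→d9:-→d10:-→d11:-→d12:-→d13:-→d14:-→d15:-→d16:-→d17:-→d18:-→d19:-→d20:H1→d21:-→d22:-→d23:-→d24:H3 -> H3
  lookup 211.140.183.55: bits 110100111000110010110111 walk d0:-→d1:-→d2:-→d3:-→d4:-→d5:-→d6:-→d7:-→d8:-→d9:-→d10:-→d11:-→d12:-→d13:-→d14:-→d15:-→d16:-→d17:-→d18:-→d19:-→d20:H1→d21:-→d22:-→d23:-→d24:H3 -> H3
  add 0.0.0.0/0 -> H0 at depth 0
  add 211.128.0.0/9 -> H2 at depth 9
  add 211.140.176.0/21 -> H4 at depth 21
  lookup 211.140.179.124: bits 110100111000110010110 walk d0:H0→d1:-→d2:-→d3:-→d4:-→d5:-→d6:-→d7:-→d8:-→d9:H2→d10:-→d11:-→d12:-→d13:-→d14:-→d15:-→d16:-→d17:-→d18:-→d19:-→d20:H1→d21:H4 -> H4
  lookup 211.140.176.76: bits 110100111000110010110 walk d0:H0→d1:-→d2:-→d3:-→d4:-→d5:-→d6:-→d7:-→d8:-→d9:H2→d10:-→d11:-→d12:-→d13:-→d14:-→d15:-→d16:-→d17:-→d18:-→d19:-→d20:H1→d21:H4 -> H4
  lookup 211.128.0.6: bits 110100111000 walk d0:H0→d1:-→d2:-→d3:-→d4:-→d5:-→d6:-→d7:-→d8:-→d9:H2→d10:-→d11:-→d12:- -> H2
  lookup 211.140.183.30: bits 110100111000110010110111 walk d0:H0→d1:-→d2:-→d3:-→d4:-→d5:-→d6:-→d7:-→d8:-→d9:H2→d10:-→d11:-→d12:-→d13:-→d14:-→d15:-→d16:-→d17:-→d18:-→d19:-→d20:H1→d21:H4→d22:-→d23:-→d24:H3 -> H3
  add 211.140.176.0/21 -> H4 at depth 21
  lookup 211.140.183.93: bits 110100111000110010110111 walk d0:H0→d1:-→d2:-→d3:-→d4:-→d5:-→d6:-→d7:-→d8:-→d9:H2→d10:-→d11:-→d12:-→d13:-→d14:-→d15:-→d16:-→d17:-→d18:-→d19:-→d20:H1→d21:H4→d22:-→d23:-→d24:H3 -> H3
  add 0.0.0.0/0 -> H6 at depth 0
  lookup 211.128.0.0: bits 110100111000 walk d0:H6→d1:-→d2:-→d3:-→d4:-→d5:-→d6:-→d7:-→d8:-→d9:H2→d10:-→d11:-→d12:- -> H2
  add 195.107.68.167/32 -> H4 at depth 32
  add 208.0.0.0/4 -> H1 at depth 4

== LOOKUPS ==
["H2","H1","H1","H1","H3","H3","H4","H4","H2","H3","H3","H2"]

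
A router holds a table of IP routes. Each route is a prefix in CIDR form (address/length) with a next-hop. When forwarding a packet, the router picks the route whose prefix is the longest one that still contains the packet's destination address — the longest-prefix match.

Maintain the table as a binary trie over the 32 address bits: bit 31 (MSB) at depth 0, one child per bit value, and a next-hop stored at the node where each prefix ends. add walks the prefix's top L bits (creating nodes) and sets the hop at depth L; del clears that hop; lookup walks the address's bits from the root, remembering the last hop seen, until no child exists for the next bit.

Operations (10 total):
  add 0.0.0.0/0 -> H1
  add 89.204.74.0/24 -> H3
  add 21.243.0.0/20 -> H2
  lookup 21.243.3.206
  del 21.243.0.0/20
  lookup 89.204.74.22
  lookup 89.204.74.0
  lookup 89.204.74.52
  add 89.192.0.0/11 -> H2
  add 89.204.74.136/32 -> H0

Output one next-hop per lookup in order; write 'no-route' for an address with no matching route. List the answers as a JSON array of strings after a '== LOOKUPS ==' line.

Apply in order:
  + 0.0.0.0/0 (H1) depth=0
  + 89.204.74.0/24 (H3) depth=24
  + 21.243.0.0/20 (H2) depth=20
  ? 21.243.3.206  path d0:H1→d1:-→d2:-→d3:-→d4:-→d5:-→d6:-→d7:-→d8:-→d9:-→d10:-→d11:-→d12:-→d13:-→d14:-→d15:-→d16:-→d17:-→d18:-→d19:-→d20:H2  best=H2
  - 21.243.0.0/20 clear@20
  ? 89.204.74.22  path d0:H1→d1:-→d2:-→d3:-→d4:-→d5:-→d6:-→d7:-→d8:-→d9:-→d10:-→d11:-→d12:-→d13:-→d14:-→d15:-→d16:-→d17:-→d18:-→d19:-→d20:-→d21:-→d22:-→d23:-→d24:H3  best=H3
  ? 89.204.74.0  path d0:H1→d1:-→d2:-→d3:-→d4:-→d5:-→d6:-→d7:-→d8:-→d9:-→d10:-→d11:-→d12:-→d13:-→d14:-→d15:-→d16:-→d17:-→d18:-→d19:-→d20:-→d21:-→d22:-→d23:-→d24:H3  best=H3
  ? 89.204.74.52  path d0:H1→d1:-→d2:-→d3:-→d4:-→d5:-→d6:-→d7:-→d8:-→d9:-→d10:-→d11:-→d12:-→d13:-→d14:-→d15:-→d16:-→d17:-→d18:-→d19:-→d20:-→d21:-→d22:-→d23:-→d24:H3  best=H3
  + 89.192.0.0/11 (H2) depth=11
  + 89.204.74.136/32 (H0) depth=32

== LOOKUPS ==
["H2","H3","H3","H3"]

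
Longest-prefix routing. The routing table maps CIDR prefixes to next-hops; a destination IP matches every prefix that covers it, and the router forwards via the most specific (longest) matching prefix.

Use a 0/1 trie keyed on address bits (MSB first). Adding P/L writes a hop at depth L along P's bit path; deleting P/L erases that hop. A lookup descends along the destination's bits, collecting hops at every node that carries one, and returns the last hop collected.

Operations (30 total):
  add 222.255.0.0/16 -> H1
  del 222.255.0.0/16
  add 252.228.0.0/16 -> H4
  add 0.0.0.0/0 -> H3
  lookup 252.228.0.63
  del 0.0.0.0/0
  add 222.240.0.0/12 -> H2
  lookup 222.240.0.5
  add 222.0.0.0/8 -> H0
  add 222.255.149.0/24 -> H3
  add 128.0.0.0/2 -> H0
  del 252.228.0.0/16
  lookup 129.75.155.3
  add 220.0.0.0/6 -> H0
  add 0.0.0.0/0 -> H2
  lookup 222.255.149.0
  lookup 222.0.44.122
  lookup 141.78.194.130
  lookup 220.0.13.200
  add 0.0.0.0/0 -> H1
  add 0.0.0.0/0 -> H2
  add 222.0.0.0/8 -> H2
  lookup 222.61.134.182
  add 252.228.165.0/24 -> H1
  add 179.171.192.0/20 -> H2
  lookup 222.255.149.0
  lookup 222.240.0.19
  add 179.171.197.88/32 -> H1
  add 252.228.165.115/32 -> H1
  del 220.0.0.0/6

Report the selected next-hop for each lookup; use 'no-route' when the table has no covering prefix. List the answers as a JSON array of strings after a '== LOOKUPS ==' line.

Apply in order:
  + 222.255.0.0/16 (H1) depth=16
  del 222.255.0.0/16 (clear depth 16)
  + 252.228.0.0/16 (H4) depth=16
  + 0.0.0.0/0 (H3) depth=0
  Q 252.228.0.63: descend 1111110011100100 ; hops seen [H3,H4] ; pick H4
  del 0.0.0.0/0 (clear depth 0)
  + 222.240.0.0/12 (H2) depth=12
  Q 222.240.0.5: descend 110111101111 ; hops seen [H2] ; pick H2
  + 222.0.0.0/8 (H0) depth=8
  + 222.255.149.0/24 (H3) depth=24
  + 128.0.0.0/2 (H0) depth=2
  del 252.228.0.0/16 (clear depth 16)
  Q 129.75.155.3: descend 10 ; hops seen [H0] ; pick H0
  + 220.0.0.0/6 (H0) depth=6
  + 0.0.0.0/0 (H2) depth=0
  Q 222.255.149.0: descend 110111101111111110010101 ; hops seen [H2,H0,H0,H2,H3] ; pick H3
  Q 222.0.44.122: descend 11011110 ; hops seen [H2,H0,H0] ; pick H0
  Q 141.78.194.130: descend 10 ; hops seen [H2,H0] ; pick H0
  Q 220.0.13.200: descend 110111 ; hops seen [H2,H0] ; pick H0
  + 0.0.0.0/0 (H1) depth=0
  + 0.0.0.0/0 (H2) depth=0
  + 222.0.0.0/8 (H2) depth=8
  Q 222.61.134.182: descend 11011110 ; hops seen [H2,H0,H2] ; pick H2
  + 252.228.165.0/24 (H1) depth=24
  + 179.171.192.0/20 (H2) depth=20
  Q 222.255.149.0: descend 110111101111111110010101 ; hops seen [H2,H0,H2,H2,H3] ; pick H3
  Q 222.240.0.19: descend 110111101111 ; hops seen [H2,H0,H2,H2] ; pick H2
  + 179.171.197.88/32 (H1) depth=32
  + 252.228.165.115/32 (H1) depth=32
  del 220.0.0.0/6 (clear depth 6)

== LOOKUPS ==
["H4","H2","H0","H3","H0","H0","H0","H2","H3","H2"]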